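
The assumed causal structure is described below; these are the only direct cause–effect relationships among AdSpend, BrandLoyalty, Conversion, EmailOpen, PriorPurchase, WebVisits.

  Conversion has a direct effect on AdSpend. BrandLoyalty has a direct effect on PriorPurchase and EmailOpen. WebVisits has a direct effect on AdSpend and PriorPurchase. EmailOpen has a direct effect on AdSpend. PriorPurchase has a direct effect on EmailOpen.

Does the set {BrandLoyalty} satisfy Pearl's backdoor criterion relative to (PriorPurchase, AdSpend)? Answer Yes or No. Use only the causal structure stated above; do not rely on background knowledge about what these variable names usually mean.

No

Backdoor paths from PriorPurchase to AdSpend (paths whose first edge points into PriorPurchase):
  P1: PriorPurchase <- WebVisits -> AdSpend
  P2: PriorPurchase <- BrandLoyalty -> EmailOpen -> AdSpend
Condition 1 (no descendant of PriorPurchase in the set): holds — descendants of PriorPurchase are {AdSpend, EmailOpen}; none are in {BrandLoyalty}.
Condition 2 (every backdoor path blocked by {BrandLoyalty}):
  P1: open — no interior node is in the conditioning set.
  P2: blocked at fork node BrandLoyalty ∈ conditioning set.
{BrandLoyalty} does not satisfy the backdoor criterion.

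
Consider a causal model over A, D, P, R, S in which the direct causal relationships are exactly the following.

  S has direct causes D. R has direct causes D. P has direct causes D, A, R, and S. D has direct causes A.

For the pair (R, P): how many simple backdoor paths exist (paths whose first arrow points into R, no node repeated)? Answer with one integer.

A backdoor path from R to P is any simple undirected path whose first edge points into R (i.e. leaves R via a parent).
Parents of R: {D}.
Enumerating:
  P1: R <- D <- A -> P
  P2: R <- D -> S -> P
  P3: R <- D -> P
That exhausts the simple backdoor paths. Count: 3.

3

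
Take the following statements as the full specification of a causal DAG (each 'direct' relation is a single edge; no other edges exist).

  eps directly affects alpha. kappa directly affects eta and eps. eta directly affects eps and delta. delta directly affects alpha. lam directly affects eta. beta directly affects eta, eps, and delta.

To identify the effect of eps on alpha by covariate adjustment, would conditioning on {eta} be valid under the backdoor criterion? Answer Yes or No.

No

Backdoor paths from eps to alpha (paths whose first edge points into eps):
  P1: eps <- beta -> eta -> delta -> alpha
  P2: eps <- beta -> delta -> alpha
  P3: eps <- kappa -> eta <- beta -> delta -> alpha
  P4: eps <- kappa -> eta -> delta -> alpha
  P5: eps <- eta <- beta -> delta -> alpha
  P6: eps <- eta -> delta -> alpha
Condition 1 (no descendant of eps in the set): holds — descendants of eps are {alpha}; none are in {eta}.
Condition 2 (every backdoor path blocked by {eta}):
  P1: blocked at chain node eta ∈ conditioning set.
  P2: open — no interior node is in the conditioning set.
  P3: open — collider(s) eta are conditioned on (or have a conditioned descendant) and no non-collider on the path is in the set.
  P4: blocked at chain node eta ∈ conditioning set.
  P5: blocked at chain node eta ∈ conditioning set.
  P6: blocked at fork node eta ∈ conditioning set.
{eta} does not satisfy the backdoor criterion.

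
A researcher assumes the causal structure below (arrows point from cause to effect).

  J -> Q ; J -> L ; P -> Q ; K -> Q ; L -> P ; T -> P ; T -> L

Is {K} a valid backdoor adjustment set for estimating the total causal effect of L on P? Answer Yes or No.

Backdoor paths from L to P (paths whose first edge points into L):
  P1: L <- T -> P
  P2: L <- J -> Q <- P
Condition 1 (no descendant of L in the set): holds — descendants of L are {P, Q}; none are in {K}.
Condition 2 (every backdoor path blocked by {K}):
  P1: open — no interior node is in the conditioning set.
  P2: blocked at collider Q (neither it nor any descendant is in the conditioning set).
{K} does not satisfy the backdoor criterion.

No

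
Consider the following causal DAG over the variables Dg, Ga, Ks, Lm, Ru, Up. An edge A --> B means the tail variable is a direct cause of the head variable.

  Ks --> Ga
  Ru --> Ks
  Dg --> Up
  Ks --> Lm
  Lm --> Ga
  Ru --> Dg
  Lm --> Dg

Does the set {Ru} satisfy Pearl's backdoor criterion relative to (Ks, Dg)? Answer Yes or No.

Yes

Backdoor paths from Ks to Dg (paths whose first edge points into Ks):
  P1: Ks <- Ru -> Dg
Condition 1 (no descendant of Ks in the set): holds — descendants of Ks are {Dg, Ga, Lm, Up}; none are in {Ru}.
Condition 2 (every backdoor path blocked by {Ru}):
  P1: blocked at fork node Ru ∈ conditioning set.
{Ru} satisfies the backdoor criterion.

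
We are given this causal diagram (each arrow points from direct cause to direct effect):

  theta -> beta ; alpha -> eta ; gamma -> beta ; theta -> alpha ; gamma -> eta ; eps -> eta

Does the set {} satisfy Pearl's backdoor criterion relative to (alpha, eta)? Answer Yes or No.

Yes

Backdoor paths from alpha to eta (paths whose first edge points into alpha):
  P1: alpha <- theta -> beta <- gamma -> eta
Condition 1 (no descendant of alpha in the set): holds — descendants of alpha are {eta}; none are in {}.
Condition 2 (every backdoor path blocked by {}):
  P1: blocked at collider beta (neither it nor any descendant is in the conditioning set).
{} satisfies the backdoor criterion.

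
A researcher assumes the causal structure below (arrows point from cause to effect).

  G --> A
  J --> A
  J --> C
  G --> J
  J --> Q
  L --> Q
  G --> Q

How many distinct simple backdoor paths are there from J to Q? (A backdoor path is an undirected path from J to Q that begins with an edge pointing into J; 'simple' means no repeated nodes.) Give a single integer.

1

A backdoor path from J to Q is any simple undirected path whose first edge points into J (i.e. leaves J via a parent).
Parents of J: {G}.
Enumerating:
  P1: J <- G -> Q
That exhausts the simple backdoor paths. Count: 1.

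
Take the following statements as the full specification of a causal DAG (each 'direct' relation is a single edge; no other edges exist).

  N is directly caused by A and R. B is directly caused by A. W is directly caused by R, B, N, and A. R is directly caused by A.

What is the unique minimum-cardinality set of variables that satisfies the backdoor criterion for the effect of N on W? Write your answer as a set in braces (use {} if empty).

Variables eligible for adjustment (non-descendants of N, excluding N and W): {A, B, R}.
Backdoor paths from N to W:
  P1: N <- A -> R -> W
  P2: N <- A -> B -> W
  P3: N <- A -> W
  P4: N <- R <- A -> B -> W
  P5: N <- R <- A -> W
  P6: N <- R -> W
The empty set is not sufficient: P1 (N <- A -> R -> W) has no collider blocking it and no conditioned non-collider, so it is open.
Try {A, R}:
  P1: blocked at fork node A ∈ conditioning set.
  P2: blocked at fork node A ∈ conditioning set.
  P3: blocked at fork node A ∈ conditioning set.
  P4: blocked at chain node R ∈ conditioning set.
  P5: blocked at chain node R ∈ conditioning set.
  P6: blocked at fork node R ∈ conditioning set.
{A, R} contains no descendant of N and blocks every backdoor path.
Every element of {A, R} is needed (dropping A leaves P2 open; dropping R leaves P6 open), so no proper subset is valid.
Among all size-2 subsets of the eligible variables, only {A, R} blocks every backdoor path, so it is the unique smallest valid adjustment set.

{A, R}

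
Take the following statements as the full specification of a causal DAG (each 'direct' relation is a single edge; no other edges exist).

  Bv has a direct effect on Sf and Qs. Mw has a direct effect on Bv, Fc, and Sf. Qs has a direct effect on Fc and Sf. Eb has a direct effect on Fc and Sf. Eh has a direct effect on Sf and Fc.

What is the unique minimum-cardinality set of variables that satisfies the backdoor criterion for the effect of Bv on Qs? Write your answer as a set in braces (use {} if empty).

{}

Variables eligible for adjustment (non-descendants of Bv, excluding Bv and Qs): {Eb, Eh, Mw}.
Backdoor paths from Bv to Qs:
  P1: Bv <- Mw -> Sf <- Eh -> Fc <- Qs
  P2: Bv <- Mw -> Sf <- Eb -> Fc <- Qs
  P3: Bv <- Mw -> Sf <- Qs
  P4: Bv <- Mw -> Fc <- Eh -> Sf <- Qs
  P5: Bv <- Mw -> Fc <- Eb -> Sf <- Qs
  P6: Bv <- Mw -> Fc <- Qs
Each backdoor path contains an unconditioned collider, so every path is already blocked with the empty conditioning set:
  P1: blocked at collider Sf (neither it nor any descendant is in the conditioning set).
  P2: blocked at collider Sf (neither it nor any descendant is in the conditioning set).
  P3: blocked at collider Sf (neither it nor any descendant is in the conditioning set).
  P4: blocked at collider Fc (neither it nor any descendant is in the conditioning set).
  P5: blocked at collider Fc (neither it nor any descendant is in the conditioning set).
  P6: blocked at collider Fc (neither it nor any descendant is in the conditioning set).
The empty set is therefore the unique smallest valid set.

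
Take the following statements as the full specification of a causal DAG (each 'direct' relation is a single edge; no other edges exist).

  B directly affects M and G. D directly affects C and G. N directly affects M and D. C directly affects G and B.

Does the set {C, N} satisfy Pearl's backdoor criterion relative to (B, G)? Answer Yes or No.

Yes

Backdoor paths from B to G (paths whose first edge points into B):
  P1: B <- C <- D -> G
  P2: B <- C -> G
Condition 1 (no descendant of B in the set): holds — descendants of B are {G, M}; none are in {C, N}.
Condition 2 (every backdoor path blocked by {C, N}):
  P1: blocked at chain node C ∈ conditioning set.
  P2: blocked at fork node C ∈ conditioning set.
{C, N} satisfies the backdoor criterion.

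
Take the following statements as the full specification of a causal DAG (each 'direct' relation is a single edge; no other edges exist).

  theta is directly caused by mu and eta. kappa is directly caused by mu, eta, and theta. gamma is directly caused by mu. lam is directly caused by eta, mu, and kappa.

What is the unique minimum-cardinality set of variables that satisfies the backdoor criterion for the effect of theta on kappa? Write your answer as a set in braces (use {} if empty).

{eta, mu}

Variables eligible for adjustment (non-descendants of theta, excluding theta and kappa): {eta, gamma, mu}.
Backdoor paths from theta to kappa:
  P1: theta <- mu -> kappa
  P2: theta <- mu -> lam <- eta -> kappa
  P3: theta <- mu -> lam <- kappa
  P4: theta <- eta -> kappa
  P5: theta <- eta -> lam <- mu -> kappa
  P6: theta <- eta -> lam <- kappa
The empty set is not sufficient: P1 (theta <- mu -> kappa) has no collider blocking it and no conditioned non-collider, so it is open.
Try {eta, mu}:
  P1: blocked at fork node mu ∈ conditioning set.
  P2: blocked at fork node mu ∈ conditioning set.
  P3: blocked at fork node mu ∈ conditioning set.
  P4: blocked at fork node eta ∈ conditioning set.
  P5: blocked at fork node eta ∈ conditioning set.
  P6: blocked at fork node eta ∈ conditioning set.
{eta, mu} contains no descendant of theta and blocks every backdoor path.
Every element of {eta, mu} is needed (dropping eta leaves P4 open; dropping mu leaves P1 open), so no proper subset is valid.
Among all size-2 subsets of the eligible variables, only {eta, mu} blocks every backdoor path, so it is the unique smallest valid adjustment set.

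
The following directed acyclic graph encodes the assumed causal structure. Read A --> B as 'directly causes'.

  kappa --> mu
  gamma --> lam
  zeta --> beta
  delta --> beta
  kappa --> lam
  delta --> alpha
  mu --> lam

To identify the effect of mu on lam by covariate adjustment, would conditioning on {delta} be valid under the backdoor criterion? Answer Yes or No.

No

Backdoor paths from mu to lam (paths whose first edge points into mu):
  P1: mu <- kappa -> lam
Condition 1 (no descendant of mu in the set): holds — descendants of mu are {lam}; none are in {delta}.
Condition 2 (every backdoor path blocked by {delta}):
  P1: open — no interior node is in the conditioning set.
{delta} does not satisfy the backdoor criterion.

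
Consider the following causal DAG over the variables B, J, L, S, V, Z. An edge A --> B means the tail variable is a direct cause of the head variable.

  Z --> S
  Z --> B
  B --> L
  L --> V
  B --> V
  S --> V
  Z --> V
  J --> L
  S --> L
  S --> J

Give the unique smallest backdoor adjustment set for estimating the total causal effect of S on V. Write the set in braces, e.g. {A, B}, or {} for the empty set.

Variables eligible for adjustment (non-descendants of S, excluding S and V): {B, Z}.
Backdoor paths from S to V:
  P1: S <- Z -> B -> L -> V
  P2: S <- Z -> B -> V
  P3: S <- Z -> V
The empty set is not sufficient: P1 (S <- Z -> B -> L -> V) has no collider blocking it and no conditioned non-collider, so it is open.
Try {Z}:
  P1: blocked at fork node Z ∈ conditioning set.
  P2: blocked at fork node Z ∈ conditioning set.
  P3: blocked at fork node Z ∈ conditioning set.
{Z} contains no descendant of S and blocks every backdoor path.
No other singleton works — e.g. {B} leaves P3 open — so {Z} is the unique smallest valid adjustment set.

{Z}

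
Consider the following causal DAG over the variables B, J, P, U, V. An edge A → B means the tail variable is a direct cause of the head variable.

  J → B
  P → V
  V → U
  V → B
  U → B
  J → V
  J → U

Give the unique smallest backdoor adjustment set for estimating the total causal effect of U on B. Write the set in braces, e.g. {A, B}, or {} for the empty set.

{J, V}

Variables eligible for adjustment (non-descendants of U, excluding U and B): {J, P, V}.
Backdoor paths from U to B:
  P1: U <- J -> V -> B
  P2: U <- J -> B
  P3: U <- V <- J -> B
  P4: U <- V -> B
The empty set is not sufficient: P1 (U <- J -> V -> B) has no collider blocking it and no conditioned non-collider, so it is open.
Try {J, V}:
  P1: blocked at fork node J ∈ conditioning set.
  P2: blocked at fork node J ∈ conditioning set.
  P3: blocked at chain node V ∈ conditioning set.
  P4: blocked at fork node V ∈ conditioning set.
{J, V} contains no descendant of U and blocks every backdoor path.
Every element of {J, V} is needed (dropping J leaves P2 open; dropping V leaves P4 open), so no proper subset is valid.
Among all size-2 subsets of the eligible variables, only {J, V} blocks every backdoor path, so it is the unique smallest valid adjustment set.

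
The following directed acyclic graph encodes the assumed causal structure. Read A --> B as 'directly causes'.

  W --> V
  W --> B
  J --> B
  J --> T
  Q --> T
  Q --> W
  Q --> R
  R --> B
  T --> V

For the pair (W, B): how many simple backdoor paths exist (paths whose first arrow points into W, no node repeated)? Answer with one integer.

A backdoor path from W to B is any simple undirected path whose first edge points into W (i.e. leaves W via a parent).
Parents of W: {Q}.
Enumerating:
  P1: W <- Q -> R -> B
  P2: W <- Q -> T <- J -> B
That exhausts the simple backdoor paths. Count: 2.

2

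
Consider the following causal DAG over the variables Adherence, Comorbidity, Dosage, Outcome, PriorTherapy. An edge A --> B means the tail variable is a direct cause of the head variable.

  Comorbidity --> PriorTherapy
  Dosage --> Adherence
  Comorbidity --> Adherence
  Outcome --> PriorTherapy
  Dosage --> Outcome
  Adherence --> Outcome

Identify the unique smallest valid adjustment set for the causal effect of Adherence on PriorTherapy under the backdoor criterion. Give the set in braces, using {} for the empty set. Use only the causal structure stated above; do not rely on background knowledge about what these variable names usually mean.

{Comorbidity, Dosage}

Variables eligible for adjustment (non-descendants of Adherence, excluding Adherence and PriorTherapy): {Comorbidity, Dosage}.
Backdoor paths from Adherence to PriorTherapy:
  P1: Adherence <- Comorbidity -> PriorTherapy
  P2: Adherence <- Dosage -> Outcome -> PriorTherapy
The empty set is not sufficient: P1 (Adherence <- Comorbidity -> PriorTherapy) has no collider blocking it and no conditioned non-collider, so it is open.
Try {Comorbidity, Dosage}:
  P1: blocked at fork node Comorbidity ∈ conditioning set.
  P2: blocked at fork node Dosage ∈ conditioning set.
{Comorbidity, Dosage} contains no descendant of Adherence and blocks every backdoor path.
Every element of {Comorbidity, Dosage} is needed (dropping Comorbidity leaves P1 open; dropping Dosage leaves P2 open), so no proper subset is valid.
Among all size-2 subsets of the eligible variables, only {Comorbidity, Dosage} blocks every backdoor path, so it is the unique smallest valid adjustment set.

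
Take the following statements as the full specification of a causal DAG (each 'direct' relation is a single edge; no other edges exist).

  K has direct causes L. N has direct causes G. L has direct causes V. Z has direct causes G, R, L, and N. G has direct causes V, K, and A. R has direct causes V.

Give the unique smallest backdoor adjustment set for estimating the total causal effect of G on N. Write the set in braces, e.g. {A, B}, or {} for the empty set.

{}

Variables eligible for adjustment (non-descendants of G, excluding G and N): {A, K, L, R, V}.
Backdoor paths from G to N:
  P1: G <- V -> L -> Z <- N
  P2: G <- V -> R -> Z <- N
  P3: G <- K <- L <- V -> R -> Z <- N
  P4: G <- K <- L -> Z <- N
Each backdoor path contains an unconditioned collider, so every path is already blocked with the empty conditioning set:
  P1: blocked at collider Z (neither it nor any descendant is in the conditioning set).
  P2: blocked at collider Z (neither it nor any descendant is in the conditioning set).
  P3: blocked at collider Z (neither it nor any descendant is in the conditioning set).
  P4: blocked at collider Z (neither it nor any descendant is in the conditioning set).
The empty set is therefore the unique smallest valid set.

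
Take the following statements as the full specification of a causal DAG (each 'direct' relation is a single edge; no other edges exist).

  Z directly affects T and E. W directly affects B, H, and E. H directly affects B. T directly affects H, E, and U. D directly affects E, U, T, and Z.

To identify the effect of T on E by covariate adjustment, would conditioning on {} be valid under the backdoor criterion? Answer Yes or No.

No

Backdoor paths from T to E (paths whose first edge points into T):
  P1: T <- D -> Z -> E
  P2: T <- D -> E
  P3: T <- Z <- D -> E
  P4: T <- Z -> E
Condition 1 (no descendant of T in the set): holds — descendants of T are {B, E, H, U}; none are in {}.
Condition 2 (every backdoor path blocked by {}):
  P1: open — no interior node is in the conditioning set.
  P2: open — no interior node is in the conditioning set.
  P3: open — no interior node is in the conditioning set.
  P4: open — no interior node is in the conditioning set.
{} does not satisfy the backdoor criterion.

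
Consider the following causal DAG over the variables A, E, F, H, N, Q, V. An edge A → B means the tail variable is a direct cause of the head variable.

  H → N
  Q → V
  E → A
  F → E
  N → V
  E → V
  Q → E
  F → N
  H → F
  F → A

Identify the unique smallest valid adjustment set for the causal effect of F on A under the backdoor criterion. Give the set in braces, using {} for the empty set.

Variables eligible for adjustment (non-descendants of F, excluding F and A): {H, Q}.
Backdoor paths from F to A:
  P1: F <- H -> N -> V <- Q -> E -> A
  P2: F <- H -> N -> V <- E -> A
Each backdoor path contains an unconditioned collider, so every path is already blocked with the empty conditioning set:
  P1: blocked at collider V (neither it nor any descendant is in the conditioning set).
  P2: blocked at collider V (neither it nor any descendant is in the conditioning set).
The empty set is therefore the unique smallest valid set.

{}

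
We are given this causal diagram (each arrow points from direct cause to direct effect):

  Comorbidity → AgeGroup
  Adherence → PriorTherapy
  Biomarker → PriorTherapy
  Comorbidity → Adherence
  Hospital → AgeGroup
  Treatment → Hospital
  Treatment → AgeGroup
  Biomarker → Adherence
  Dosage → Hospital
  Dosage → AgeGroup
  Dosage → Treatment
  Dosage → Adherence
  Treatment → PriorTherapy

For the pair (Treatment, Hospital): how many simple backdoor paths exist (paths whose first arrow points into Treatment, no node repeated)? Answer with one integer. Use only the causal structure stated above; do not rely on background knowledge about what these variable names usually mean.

A backdoor path from Treatment to Hospital is any simple undirected path whose first edge points into Treatment (i.e. leaves Treatment via a parent).
Parents of Treatment: {Dosage}.
Enumerating:
  P1: Treatment <- Dosage -> Hospital
  P2: Treatment <- Dosage -> Adherence <- Comorbidity -> AgeGroup <- Hospital
  P3: Treatment <- Dosage -> AgeGroup <- Hospital
That exhausts the simple backdoor paths. Count: 3.

3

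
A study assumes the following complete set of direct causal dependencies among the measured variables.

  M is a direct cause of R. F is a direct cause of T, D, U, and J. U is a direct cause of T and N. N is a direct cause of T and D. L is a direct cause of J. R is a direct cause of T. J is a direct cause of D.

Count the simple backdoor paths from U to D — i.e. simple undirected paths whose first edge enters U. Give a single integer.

3

A backdoor path from U to D is any simple undirected path whose first edge points into U (i.e. leaves U via a parent).
Parents of U: {F}.
Enumerating:
  P1: U <- F -> J -> D
  P2: U <- F -> T <- N -> D
  P3: U <- F -> D
That exhausts the simple backdoor paths. Count: 3.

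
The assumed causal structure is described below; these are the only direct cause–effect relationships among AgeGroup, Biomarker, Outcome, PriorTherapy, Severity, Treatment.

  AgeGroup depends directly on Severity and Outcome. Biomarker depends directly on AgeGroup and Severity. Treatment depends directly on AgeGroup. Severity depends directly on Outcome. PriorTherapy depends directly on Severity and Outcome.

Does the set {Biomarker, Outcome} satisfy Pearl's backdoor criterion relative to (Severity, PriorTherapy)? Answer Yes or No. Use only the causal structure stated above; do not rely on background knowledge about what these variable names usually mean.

Backdoor paths from Severity to PriorTherapy (paths whose first edge points into Severity):
  P1: Severity <- Outcome -> PriorTherapy
Condition 1 (no descendant of Severity in the set): FAILS — Biomarker is a descendant of Severity.
Condition 2 (every backdoor path blocked by {Biomarker, Outcome}):
  P1: blocked at fork node Outcome ∈ conditioning set.
{Biomarker, Outcome} does not satisfy the backdoor criterion.

No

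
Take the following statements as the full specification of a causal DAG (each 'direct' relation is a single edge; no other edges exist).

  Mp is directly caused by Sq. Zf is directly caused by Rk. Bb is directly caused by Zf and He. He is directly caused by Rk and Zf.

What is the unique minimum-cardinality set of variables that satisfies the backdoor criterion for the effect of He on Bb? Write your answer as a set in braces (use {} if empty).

Variables eligible for adjustment (non-descendants of He, excluding He and Bb): {Mp, Rk, Sq, Zf}.
Backdoor paths from He to Bb:
  P1: He <- Rk -> Zf -> Bb
  P2: He <- Zf -> Bb
The empty set is not sufficient: P1 (He <- Rk -> Zf -> Bb) has no collider blocking it and no conditioned non-collider, so it is open.
Try {Zf}:
  P1: blocked at chain node Zf ∈ conditioning set.
  P2: blocked at fork node Zf ∈ conditioning set.
{Zf} contains no descendant of He and blocks every backdoor path.
No other singleton works — e.g. {Rk} leaves P2 open — so {Zf} is the unique smallest valid adjustment set.

{Zf}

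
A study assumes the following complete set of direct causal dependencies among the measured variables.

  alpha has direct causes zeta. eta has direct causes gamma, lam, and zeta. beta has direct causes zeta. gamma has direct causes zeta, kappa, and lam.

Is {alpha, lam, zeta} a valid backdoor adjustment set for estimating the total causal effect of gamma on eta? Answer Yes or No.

Backdoor paths from gamma to eta (paths whose first edge points into gamma):
  P1: gamma <- zeta -> eta
  P2: gamma <- lam -> eta
Condition 1 (no descendant of gamma in the set): holds — descendants of gamma are {eta}; none are in {alpha, lam, zeta}.
Condition 2 (every backdoor path blocked by {alpha, lam, zeta}):
  P1: blocked at fork node zeta ∈ conditioning set.
  P2: blocked at fork node lam ∈ conditioning set.
{alpha, lam, zeta} satisfies the backdoor criterion.

Yes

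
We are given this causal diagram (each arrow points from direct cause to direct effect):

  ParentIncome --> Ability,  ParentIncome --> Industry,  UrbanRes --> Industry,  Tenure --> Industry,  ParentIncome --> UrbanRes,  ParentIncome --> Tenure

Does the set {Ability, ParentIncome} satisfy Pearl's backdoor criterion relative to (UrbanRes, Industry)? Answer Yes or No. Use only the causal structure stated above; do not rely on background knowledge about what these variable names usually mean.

Backdoor paths from UrbanRes to Industry (paths whose first edge points into UrbanRes):
  P1: UrbanRes <- ParentIncome -> Tenure -> Industry
  P2: UrbanRes <- ParentIncome -> Industry
Condition 1 (no descendant of UrbanRes in the set): holds — descendants of UrbanRes are {Industry}; none are in {Ability, ParentIncome}.
Condition 2 (every backdoor path blocked by {Ability, ParentIncome}):
  P1: blocked at fork node ParentIncome ∈ conditioning set.
  P2: blocked at fork node ParentIncome ∈ conditioning set.
{Ability, ParentIncome} satisfies the backdoor criterion.

Yes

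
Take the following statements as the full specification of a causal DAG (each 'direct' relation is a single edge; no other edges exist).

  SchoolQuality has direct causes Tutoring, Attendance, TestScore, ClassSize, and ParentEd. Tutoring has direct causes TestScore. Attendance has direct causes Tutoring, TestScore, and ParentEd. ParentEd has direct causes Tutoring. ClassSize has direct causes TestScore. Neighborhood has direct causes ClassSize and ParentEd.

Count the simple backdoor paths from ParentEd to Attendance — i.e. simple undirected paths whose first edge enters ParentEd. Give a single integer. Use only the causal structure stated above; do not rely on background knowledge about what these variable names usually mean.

A backdoor path from ParentEd to Attendance is any simple undirected path whose first edge points into ParentEd (i.e. leaves ParentEd via a parent).
Parents of ParentEd: {Tutoring}.
Enumerating:
  P1: ParentEd <- Tutoring <- TestScore -> ClassSize -> SchoolQuality <- Attendance
  P2: ParentEd <- Tutoring <- TestScore -> Attendance
  P3: ParentEd <- Tutoring <- TestScore -> SchoolQuality <- Attendance
  P4: ParentEd <- Tutoring -> Attendance
  P5: ParentEd <- Tutoring -> SchoolQuality <- TestScore -> Attendance
  P6: ParentEd <- Tutoring -> SchoolQuality <- ClassSize <- TestScore -> Attendance
  P7: ParentEd <- Tutoring -> SchoolQuality <- Attendance
That exhausts the simple backdoor paths. Count: 7.

7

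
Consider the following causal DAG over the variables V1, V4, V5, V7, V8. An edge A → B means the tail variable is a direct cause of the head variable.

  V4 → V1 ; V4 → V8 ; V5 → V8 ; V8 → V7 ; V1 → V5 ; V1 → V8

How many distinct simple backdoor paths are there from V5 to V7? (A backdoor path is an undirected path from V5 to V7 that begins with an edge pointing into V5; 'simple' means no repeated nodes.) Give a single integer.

2

A backdoor path from V5 to V7 is any simple undirected path whose first edge points into V5 (i.e. leaves V5 via a parent).
Parents of V5: {V1}.
Enumerating:
  P1: V5 <- V1 <- V4 -> V8 -> V7
  P2: V5 <- V1 -> V8 -> V7
That exhausts the simple backdoor paths. Count: 2.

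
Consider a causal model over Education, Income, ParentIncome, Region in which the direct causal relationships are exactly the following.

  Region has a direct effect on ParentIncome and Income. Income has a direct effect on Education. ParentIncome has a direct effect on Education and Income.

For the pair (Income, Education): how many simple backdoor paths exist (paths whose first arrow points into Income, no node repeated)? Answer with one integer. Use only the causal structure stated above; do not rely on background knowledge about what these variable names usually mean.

2

A backdoor path from Income to Education is any simple undirected path whose first edge points into Income (i.e. leaves Income via a parent).
Parents of Income: {ParentIncome, Region}.
Enumerating:
  P1: Income <- Region -> ParentIncome -> Education
  P2: Income <- ParentIncome -> Education
That exhausts the simple backdoor paths. Count: 2.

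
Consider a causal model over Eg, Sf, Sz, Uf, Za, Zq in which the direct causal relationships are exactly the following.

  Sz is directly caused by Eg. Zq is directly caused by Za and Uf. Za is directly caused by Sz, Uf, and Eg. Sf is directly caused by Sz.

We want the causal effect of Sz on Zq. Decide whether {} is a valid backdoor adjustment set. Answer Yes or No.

No

Backdoor paths from Sz to Zq (paths whose first edge points into Sz):
  P1: Sz <- Eg -> Za <- Uf -> Zq
  P2: Sz <- Eg -> Za -> Zq
Condition 1 (no descendant of Sz in the set): holds — descendants of Sz are {Sf, Za, Zq}; none are in {}.
Condition 2 (every backdoor path blocked by {}):
  P1: blocked at collider Za (neither it nor any descendant is in the conditioning set).
  P2: open — no interior node is in the conditioning set.
{} does not satisfy the backdoor criterion.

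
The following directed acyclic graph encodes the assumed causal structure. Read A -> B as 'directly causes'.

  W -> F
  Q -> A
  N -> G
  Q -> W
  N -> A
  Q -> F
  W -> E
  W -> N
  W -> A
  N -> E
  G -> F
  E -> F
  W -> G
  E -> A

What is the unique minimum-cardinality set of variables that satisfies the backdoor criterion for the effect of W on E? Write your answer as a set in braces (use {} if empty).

Variables eligible for adjustment (non-descendants of W, excluding W and E): {Q}.
Backdoor paths from W to E:
  P1: W <- Q -> A <- N -> E
  P2: W <- Q -> A <- N -> G -> F <- E
  P3: W <- Q -> A <- E
  P4: W <- Q -> F <- E
  P5: W <- Q -> F <- G <- N -> E
  P6: W <- Q -> F <- G <- N -> A <- E
Each backdoor path contains an unconditioned collider, so every path is already blocked with the empty conditioning set:
  P1: blocked at collider A (neither it nor any descendant is in the conditioning set).
  P2: blocked at collider A (neither it nor any descendant is in the conditioning set).
  P3: blocked at collider A (neither it nor any descendant is in the conditioning set).
  P4: blocked at collider F (neither it nor any descendant is in the conditioning set).
  P5: blocked at collider F (neither it nor any descendant is in the conditioning set).
  P6: blocked at collider F (neither it nor any descendant is in the conditioning set).
The empty set is therefore the unique smallest valid set.

{}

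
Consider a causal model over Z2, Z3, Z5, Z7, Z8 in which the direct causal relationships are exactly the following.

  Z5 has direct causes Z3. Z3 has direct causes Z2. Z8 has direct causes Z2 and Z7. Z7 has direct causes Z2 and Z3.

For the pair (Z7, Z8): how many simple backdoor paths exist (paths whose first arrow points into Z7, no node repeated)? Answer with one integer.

2

A backdoor path from Z7 to Z8 is any simple undirected path whose first edge points into Z7 (i.e. leaves Z7 via a parent).
Parents of Z7: {Z2, Z3}.
Enumerating:
  P1: Z7 <- Z2 -> Z8
  P2: Z7 <- Z3 <- Z2 -> Z8
That exhausts the simple backdoor paths. Count: 2.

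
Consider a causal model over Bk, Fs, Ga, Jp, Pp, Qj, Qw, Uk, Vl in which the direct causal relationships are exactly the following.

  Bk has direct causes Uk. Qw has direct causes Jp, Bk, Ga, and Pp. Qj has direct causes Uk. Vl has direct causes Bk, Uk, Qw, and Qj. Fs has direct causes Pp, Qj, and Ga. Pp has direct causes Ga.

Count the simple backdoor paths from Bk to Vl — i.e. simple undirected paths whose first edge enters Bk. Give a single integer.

6

A backdoor path from Bk to Vl is any simple undirected path whose first edge points into Bk (i.e. leaves Bk via a parent).
Parents of Bk: {Uk}.
Enumerating:
  P1: Bk <- Uk -> Qj -> Vl
  P2: Bk <- Uk -> Qj -> Fs <- Ga -> Pp -> Qw -> Vl
  P3: Bk <- Uk -> Qj -> Fs <- Ga -> Qw -> Vl
  P4: Bk <- Uk -> Qj -> Fs <- Pp <- Ga -> Qw -> Vl
  P5: Bk <- Uk -> Qj -> Fs <- Pp -> Qw -> Vl
  P6: Bk <- Uk -> Vl
That exhausts the simple backdoor paths. Count: 6.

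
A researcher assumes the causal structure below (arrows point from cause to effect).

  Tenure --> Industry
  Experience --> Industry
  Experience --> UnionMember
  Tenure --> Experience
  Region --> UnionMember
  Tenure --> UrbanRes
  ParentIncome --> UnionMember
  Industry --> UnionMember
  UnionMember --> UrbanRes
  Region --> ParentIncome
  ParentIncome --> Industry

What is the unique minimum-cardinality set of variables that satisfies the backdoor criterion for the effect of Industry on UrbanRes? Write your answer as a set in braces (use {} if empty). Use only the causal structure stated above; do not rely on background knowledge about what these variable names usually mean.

{Experience, ParentIncome, Tenure}

Variables eligible for adjustment (non-descendants of Industry, excluding Industry and UrbanRes): {Experience, ParentIncome, Region, Tenure}.
Backdoor paths from Industry to UrbanRes:
  P1: Industry <- Tenure -> Experience -> UnionMember -> UrbanRes
  P2: Industry <- Tenure -> UrbanRes
  P3: Industry <- Experience <- Tenure -> UrbanRes
  P4: Industry <- Experience -> UnionMember -> UrbanRes
  P5: Industry <- ParentIncome <- Region -> UnionMember <- Experience <- Tenure -> UrbanRes
  P6: Industry <- ParentIncome <- Region -> UnionMember -> UrbanRes
  P7: Industry <- ParentIncome -> UnionMember <- Experience <- Tenure -> UrbanRes
  P8: Industry <- ParentIncome -> UnionMember -> UrbanRes
The empty set is not sufficient: P1 (Industry <- Tenure -> Experience -> UnionMember -> UrbanRes) has no collider blocking it and no conditioned non-collider, so it is open.
Try {Experience, ParentIncome, Tenure}:
  P1: blocked at fork node Tenure ∈ conditioning set.
  P2: blocked at fork node Tenure ∈ conditioning set.
  P3: blocked at chain node Experience ∈ conditioning set.
  P4: blocked at fork node Experience ∈ conditioning set.
  P5: blocked at chain node ParentIncome ∈ conditioning set.
  P6: blocked at chain node ParentIncome ∈ conditioning set.
  P7: blocked at fork node ParentIncome ∈ conditioning set.
  P8: blocked at fork node ParentIncome ∈ conditioning set.
{Experience, ParentIncome, Tenure} contains no descendant of Industry and blocks every backdoor path.
Every element of {Experience, ParentIncome, Tenure} is needed (dropping Experience leaves P4 open; dropping ParentIncome leaves P6 open; dropping Tenure leaves P2 open), so no proper subset is valid.
Among all size-3 subsets of the eligible variables, only {Experience, ParentIncome, Tenure} blocks every backdoor path, so it is the unique smallest valid adjustment set.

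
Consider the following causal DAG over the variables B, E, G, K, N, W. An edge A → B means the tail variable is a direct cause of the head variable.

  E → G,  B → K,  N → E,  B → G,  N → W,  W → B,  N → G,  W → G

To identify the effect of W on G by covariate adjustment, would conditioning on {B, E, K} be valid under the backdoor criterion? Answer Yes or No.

No

Backdoor paths from W to G (paths whose first edge points into W):
  P1: W <- N -> E -> G
  P2: W <- N -> G
Condition 1 (no descendant of W in the set): FAILS — B and K are descendants of W.
Condition 2 (every backdoor path blocked by {B, E, K}):
  P1: blocked at chain node E ∈ conditioning set.
  P2: open — no interior node is in the conditioning set.
{B, E, K} does not satisfy the backdoor criterion.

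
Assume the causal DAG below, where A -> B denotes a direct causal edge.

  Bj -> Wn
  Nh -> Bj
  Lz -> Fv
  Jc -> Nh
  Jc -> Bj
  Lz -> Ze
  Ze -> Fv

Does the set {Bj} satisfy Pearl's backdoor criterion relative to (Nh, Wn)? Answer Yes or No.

Backdoor paths from Nh to Wn (paths whose first edge points into Nh):
  P1: Nh <- Jc -> Bj -> Wn
Condition 1 (no descendant of Nh in the set): FAILS — Bj is a descendant of Nh.
Condition 2 (every backdoor path blocked by {Bj}):
  P1: blocked at chain node Bj ∈ conditioning set.
{Bj} does not satisfy the backdoor criterion.

No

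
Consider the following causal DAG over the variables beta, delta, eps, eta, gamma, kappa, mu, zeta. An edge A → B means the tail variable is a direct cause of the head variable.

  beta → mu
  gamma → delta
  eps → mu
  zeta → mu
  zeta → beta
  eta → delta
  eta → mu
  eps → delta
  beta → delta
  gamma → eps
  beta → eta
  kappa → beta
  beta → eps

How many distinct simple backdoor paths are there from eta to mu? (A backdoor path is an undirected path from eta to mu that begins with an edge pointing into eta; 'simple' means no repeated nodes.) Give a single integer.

A backdoor path from eta to mu is any simple undirected path whose first edge points into eta (i.e. leaves eta via a parent).
Parents of eta: {beta}.
Enumerating:
  P1: eta <- beta <- zeta -> mu
  P2: eta <- beta -> eps -> mu
  P3: eta <- beta -> delta <- gamma -> eps -> mu
  P4: eta <- beta -> delta <- eps -> mu
  P5: eta <- beta -> mu
That exhausts the simple backdoor paths. Count: 5.

5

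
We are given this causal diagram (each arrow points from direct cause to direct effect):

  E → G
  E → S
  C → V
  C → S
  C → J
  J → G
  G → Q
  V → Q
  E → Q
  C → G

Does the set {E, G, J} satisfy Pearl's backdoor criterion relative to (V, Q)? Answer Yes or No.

Yes

Backdoor paths from V to Q (paths whose first edge points into V):
  P1: V <- C -> J -> G <- E -> Q
  P2: V <- C -> J -> G -> Q
  P3: V <- C -> S <- E -> G -> Q
  P4: V <- C -> S <- E -> Q
  P5: V <- C -> G <- E -> Q
  P6: V <- C -> G -> Q
Condition 1 (no descendant of V in the set): holds — descendants of V are {Q}; none are in {E, G, J}.
Condition 2 (every backdoor path blocked by {E, G, J}):
  P1: blocked at chain node J ∈ conditioning set.
  P2: blocked at chain node J ∈ conditioning set.
  P3: blocked at collider S (neither it nor any descendant is in the conditioning set).
  P4: blocked at collider S (neither it nor any descendant is in the conditioning set).
  P5: blocked at fork node E ∈ conditioning set.
  P6: blocked at chain node G ∈ conditioning set.
{E, G, J} satisfies the backdoor criterion.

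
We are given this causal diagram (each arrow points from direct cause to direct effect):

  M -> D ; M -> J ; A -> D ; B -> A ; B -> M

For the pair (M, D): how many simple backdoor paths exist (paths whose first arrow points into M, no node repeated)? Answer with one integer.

A backdoor path from M to D is any simple undirected path whose first edge points into M (i.e. leaves M via a parent).
Parents of M: {B}.
Enumerating:
  P1: M <- B -> A -> D
That exhausts the simple backdoor paths. Count: 1.

1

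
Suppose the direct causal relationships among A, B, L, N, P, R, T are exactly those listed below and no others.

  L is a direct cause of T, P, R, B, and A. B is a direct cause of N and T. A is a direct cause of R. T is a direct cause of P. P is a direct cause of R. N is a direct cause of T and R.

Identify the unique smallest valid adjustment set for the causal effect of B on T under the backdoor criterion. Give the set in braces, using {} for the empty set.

{L}

Variables eligible for adjustment (non-descendants of B, excluding B and T): {A, L}.
Backdoor paths from B to T:
  P1: B <- L -> A -> R <- N -> T
  P2: B <- L -> A -> R <- P <- T
  P3: B <- L -> T
  P4: B <- L -> P <- T
  P5: B <- L -> P -> R <- N -> T
  P6: B <- L -> R <- N -> T
  P7: B <- L -> R <- P <- T
The empty set is not sufficient: P3 (B <- L -> T) has no collider blocking it and no conditioned non-collider, so it is open.
Try {L}:
  P1: blocked at fork node L ∈ conditioning set.
  P2: blocked at fork node L ∈ conditioning set.
  P3: blocked at fork node L ∈ conditioning set.
  P4: blocked at fork node L ∈ conditioning set.
  P5: blocked at fork node L ∈ conditioning set.
  P6: blocked at fork node L ∈ conditioning set.
  P7: blocked at fork node L ∈ conditioning set.
{L} contains no descendant of B and blocks every backdoor path.
No other singleton works — e.g. {A} leaves P3 open — so {L} is the unique smallest valid adjustment set.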